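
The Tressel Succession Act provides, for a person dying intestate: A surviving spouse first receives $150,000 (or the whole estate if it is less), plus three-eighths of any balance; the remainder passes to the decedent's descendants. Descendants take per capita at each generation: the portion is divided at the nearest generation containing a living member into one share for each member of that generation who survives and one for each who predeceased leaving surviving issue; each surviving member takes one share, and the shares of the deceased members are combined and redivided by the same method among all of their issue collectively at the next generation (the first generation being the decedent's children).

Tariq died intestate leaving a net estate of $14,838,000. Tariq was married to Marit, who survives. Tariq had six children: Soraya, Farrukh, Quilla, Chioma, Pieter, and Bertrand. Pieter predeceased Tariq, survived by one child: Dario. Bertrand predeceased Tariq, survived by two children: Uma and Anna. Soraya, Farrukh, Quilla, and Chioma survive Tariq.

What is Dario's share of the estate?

Dario receives $1,020,000.

Marit first takes $150,000, leaving a balance of $14,688,000. Marit then takes three-eighths of the balance ($5,508,000), for a total of $5,658,000. The remaining $9,180,000 passes to the descendants.
The descendants' portion ($9,180,000) is divided at the children's generation into 6 shares of $1,530,000. Soraya, Farrukh, Quilla, and Chioma each take $1,530,000. The 2 shares of the deceased (Pieter and Bertrand) are combined into a pool of $3,060,000.
That pool ($3,060,000) is divided at the grandchildren's generation equally among Dario, Uma, and Anna: $1,020,000 each.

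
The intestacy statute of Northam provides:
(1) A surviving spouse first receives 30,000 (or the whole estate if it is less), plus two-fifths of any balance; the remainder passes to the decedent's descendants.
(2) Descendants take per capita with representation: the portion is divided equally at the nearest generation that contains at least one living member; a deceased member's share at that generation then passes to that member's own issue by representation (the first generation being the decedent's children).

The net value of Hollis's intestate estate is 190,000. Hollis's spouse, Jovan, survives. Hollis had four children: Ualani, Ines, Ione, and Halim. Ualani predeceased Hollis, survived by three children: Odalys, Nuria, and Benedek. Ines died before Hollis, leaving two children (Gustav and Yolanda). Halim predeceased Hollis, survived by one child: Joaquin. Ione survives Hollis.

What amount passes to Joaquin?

Jovan first takes 30,000, leaving a balance of 160,000. Jovan then takes two-fifths of the balance (64,000), for a total of 94,000. The remaining 96,000 passes to the descendants.
The descendants' portion (96,000) is divided into 4 shares of 24,000: Ione takes 24,000; Ualani's 24,000 share passes to Ualani's issue; Ines's 24,000 share passes to Ines's issue; Halim's 24,000 share passes to Halim's issue.
Ualani's share (24,000) is divided into 3 shares of 8,000: Odalys, Nuria, and Benedek each take 8,000.
Ines's share (24,000) is divided into 2 shares of 12,000: Gustav and Yolanda each take 12,000.
Halim's share (24,000) passes entirely to Joaquin.

Joaquin receives 24,000.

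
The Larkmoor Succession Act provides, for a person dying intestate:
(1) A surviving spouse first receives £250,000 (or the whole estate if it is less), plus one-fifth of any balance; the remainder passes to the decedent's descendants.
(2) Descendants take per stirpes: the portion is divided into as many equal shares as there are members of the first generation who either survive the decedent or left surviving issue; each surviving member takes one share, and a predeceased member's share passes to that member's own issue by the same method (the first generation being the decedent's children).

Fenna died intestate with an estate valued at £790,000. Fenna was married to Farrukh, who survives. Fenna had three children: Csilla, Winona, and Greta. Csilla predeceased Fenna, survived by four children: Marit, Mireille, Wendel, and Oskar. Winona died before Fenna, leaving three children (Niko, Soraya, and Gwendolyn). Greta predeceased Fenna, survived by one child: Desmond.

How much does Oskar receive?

Oskar receives £36,000.

Farrukh first takes £250,000, leaving a balance of £540,000. Farrukh then takes one-fifth of the balance (£108,000), for a total of £358,000. The remaining £432,000 passes to the descendants.
The descendants' portion (£432,000) is divided into 3 shares of £144,000: Csilla's £144,000 share passes to Csilla's issue; Winona's £144,000 share passes to Winona's issue; Greta's £144,000 share passes to Greta's issue.
Csilla's share (£144,000) is divided into 4 shares of £36,000: Marit, Mireille, Wendel, and Oskar each take £36,000.
Winona's share (£144,000) is divided into 3 shares of £48,000: Niko, Soraya, and Gwendolyn each take £48,000.
Greta's share (£144,000) passes entirely to Desmond.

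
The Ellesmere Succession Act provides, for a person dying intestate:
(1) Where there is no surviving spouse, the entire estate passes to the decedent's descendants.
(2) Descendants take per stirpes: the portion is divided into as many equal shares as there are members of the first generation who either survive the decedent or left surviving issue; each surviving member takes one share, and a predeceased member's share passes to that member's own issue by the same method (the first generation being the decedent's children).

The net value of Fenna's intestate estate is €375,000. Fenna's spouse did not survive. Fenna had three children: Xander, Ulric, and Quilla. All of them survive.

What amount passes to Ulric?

The entire €375,000 passes to the descendants.
That amount (€375,000) is divided into 3 shares of €125,000: Xander, Ulric, and Quilla each take €125,000.

Ulric receives €125,000.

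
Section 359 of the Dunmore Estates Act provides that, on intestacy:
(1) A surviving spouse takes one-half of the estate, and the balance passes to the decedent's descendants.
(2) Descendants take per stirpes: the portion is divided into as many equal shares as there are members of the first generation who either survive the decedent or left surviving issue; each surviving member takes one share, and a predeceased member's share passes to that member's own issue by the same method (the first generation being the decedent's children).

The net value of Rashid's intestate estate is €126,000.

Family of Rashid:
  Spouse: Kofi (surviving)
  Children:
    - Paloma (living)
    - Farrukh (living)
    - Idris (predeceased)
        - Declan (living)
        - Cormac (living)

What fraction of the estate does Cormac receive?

Kofi takes one-half of €126,000 = €63,000. The remaining €63,000 passes to the descendants.
The descendants' portion (€63,000) is divided into 3 shares of €21,000: Paloma and Farrukh each take €21,000; Idris's €21,000 share passes to Idris's issue.
Idris's share (€21,000) is divided into 2 shares of €10,500: Declan and Cormac each take €10,500.

Cormac receives 1/12 of the estate.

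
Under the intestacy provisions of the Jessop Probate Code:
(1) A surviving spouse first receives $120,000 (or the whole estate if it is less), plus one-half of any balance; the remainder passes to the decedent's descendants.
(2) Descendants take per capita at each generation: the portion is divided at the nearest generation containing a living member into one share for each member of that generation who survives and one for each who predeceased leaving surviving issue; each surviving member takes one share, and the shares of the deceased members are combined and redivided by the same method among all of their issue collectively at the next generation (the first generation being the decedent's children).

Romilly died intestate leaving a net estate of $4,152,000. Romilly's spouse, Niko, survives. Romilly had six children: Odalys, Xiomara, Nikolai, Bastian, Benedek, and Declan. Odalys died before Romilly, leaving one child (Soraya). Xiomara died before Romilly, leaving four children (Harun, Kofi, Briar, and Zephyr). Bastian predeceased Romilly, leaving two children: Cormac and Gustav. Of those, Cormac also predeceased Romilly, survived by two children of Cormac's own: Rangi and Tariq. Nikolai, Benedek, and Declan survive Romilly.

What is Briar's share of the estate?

Niko first takes $120,000, leaving a balance of $4,032,000. Niko then takes one-half of the balance ($2,016,000), for a total of $2,136,000. The remaining $2,016,000 passes to the descendants.
The descendants' portion ($2,016,000) is divided at the children's generation into 6 shares of $336,000. Nikolai, Benedek, and Declan each take $336,000. The 3 shares of the deceased (Odalys, Xiomara, and Bastian) are combined into a pool of $1,008,000.
That pool ($1,008,000) is divided at the grandchildren's generation into 7 shares of $144,000. Soraya, Harun, Kofi, Briar, Zephyr, and Gustav each take $144,000. The remaining share for the deceased Cormac ($144,000) is carried to the next generation.
That pool ($144,000) is divided at the great-grandchildren's generation equally among Rangi and Tariq: $72,000 each.

Briar receives $144,000.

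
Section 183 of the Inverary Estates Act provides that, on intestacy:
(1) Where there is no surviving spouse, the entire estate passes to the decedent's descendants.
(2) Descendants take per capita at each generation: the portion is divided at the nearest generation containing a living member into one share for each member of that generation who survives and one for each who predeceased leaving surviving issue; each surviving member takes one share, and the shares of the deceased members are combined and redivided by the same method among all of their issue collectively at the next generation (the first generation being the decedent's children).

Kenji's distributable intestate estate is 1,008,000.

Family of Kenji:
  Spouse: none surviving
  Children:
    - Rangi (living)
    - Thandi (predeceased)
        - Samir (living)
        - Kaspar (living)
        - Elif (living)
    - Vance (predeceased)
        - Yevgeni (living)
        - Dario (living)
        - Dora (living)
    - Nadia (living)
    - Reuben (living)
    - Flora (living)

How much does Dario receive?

The entire 1,008,000 passes to the descendants.
That amount (1,008,000) is divided at the children's generation into 6 shares of 168,000. Rangi, Nadia, Reuben, and Flora each take 168,000. The 2 shares of the deceased (Thandi and Vance) are combined into a pool of 336,000.
That pool (336,000) is divided at the grandchildren's generation equally among Samir, Kaspar, Elif, Yevgeni, Dario, and Dora: 56,000 each.

Dario receives 56,000.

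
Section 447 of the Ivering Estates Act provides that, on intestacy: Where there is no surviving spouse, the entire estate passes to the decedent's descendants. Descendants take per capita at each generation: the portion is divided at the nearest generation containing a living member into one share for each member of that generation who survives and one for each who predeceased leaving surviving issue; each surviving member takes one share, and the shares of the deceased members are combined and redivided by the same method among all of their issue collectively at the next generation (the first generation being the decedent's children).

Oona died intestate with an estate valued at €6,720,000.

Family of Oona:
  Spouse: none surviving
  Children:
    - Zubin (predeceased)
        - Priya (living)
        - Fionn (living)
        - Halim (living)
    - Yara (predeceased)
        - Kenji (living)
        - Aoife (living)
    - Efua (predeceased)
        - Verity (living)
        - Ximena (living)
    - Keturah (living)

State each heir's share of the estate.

The entire €6,720,000 passes to the descendants.
That amount (€6,720,000) is divided at the children's generation into 4 shares of €1,680,000. Keturah takes €1,680,000. The 3 shares of the deceased (Zubin, Yara, and Efua) are combined into a pool of €5,040,000.
That pool (€5,040,000) is divided at the grandchildren's generation equally among Priya, Fionn, Halim, Kenji, Aoife, Verity, and Ximena: €720,000 each.

Priya: €720,000; Fionn: €720,000; Halim: €720,000; Kenji: €720,000; Aoife: €720,000; Verity: €720,000; Ximena: €720,000; Keturah: €1,680,000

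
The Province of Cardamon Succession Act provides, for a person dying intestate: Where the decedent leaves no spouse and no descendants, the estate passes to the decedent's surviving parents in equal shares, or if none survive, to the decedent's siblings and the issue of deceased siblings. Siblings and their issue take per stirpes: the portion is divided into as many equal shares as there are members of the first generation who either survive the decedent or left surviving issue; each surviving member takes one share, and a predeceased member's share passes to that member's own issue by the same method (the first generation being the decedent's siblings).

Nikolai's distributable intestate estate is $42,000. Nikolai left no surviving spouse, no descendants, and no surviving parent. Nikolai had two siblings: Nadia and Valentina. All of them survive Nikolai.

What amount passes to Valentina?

The entire $42,000 passes to the siblings and their issue.
That amount ($42,000) is divided into 2 shares of $21,000: Nadia and Valentina each take $21,000.

Valentina receives $21,000.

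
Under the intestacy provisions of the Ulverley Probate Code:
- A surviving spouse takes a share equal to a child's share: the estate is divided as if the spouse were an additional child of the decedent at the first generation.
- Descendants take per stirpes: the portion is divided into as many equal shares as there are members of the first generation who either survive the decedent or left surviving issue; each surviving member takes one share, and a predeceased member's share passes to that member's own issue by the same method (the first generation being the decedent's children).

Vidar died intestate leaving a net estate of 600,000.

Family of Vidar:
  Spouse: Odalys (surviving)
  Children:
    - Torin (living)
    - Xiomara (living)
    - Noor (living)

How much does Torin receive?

The spouse counts as an additional share at the children's level, so there are 4 primary shares of 150,000. Odalys takes one such share (150,000).
The children's combined portion (450,000) is divided into 3 shares of 150,000: Torin, Xiomara, and Noor each take 150,000.

Torin receives 150,000.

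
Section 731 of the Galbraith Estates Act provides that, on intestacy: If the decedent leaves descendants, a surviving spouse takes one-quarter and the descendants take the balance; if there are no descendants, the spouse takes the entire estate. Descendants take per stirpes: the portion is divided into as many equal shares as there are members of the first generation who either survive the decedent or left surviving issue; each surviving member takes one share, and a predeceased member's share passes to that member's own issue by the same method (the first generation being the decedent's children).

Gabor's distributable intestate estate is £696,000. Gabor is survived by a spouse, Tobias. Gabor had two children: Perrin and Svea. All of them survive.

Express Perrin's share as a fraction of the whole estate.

Tobias takes one-quarter of £696,000 = £174,000. The remaining £522,000 passes to the descendants.
The descendants' portion (£522,000) is divided into 2 shares of £261,000: Perrin and Svea each take £261,000.

Perrin receives 3/8 of the estate.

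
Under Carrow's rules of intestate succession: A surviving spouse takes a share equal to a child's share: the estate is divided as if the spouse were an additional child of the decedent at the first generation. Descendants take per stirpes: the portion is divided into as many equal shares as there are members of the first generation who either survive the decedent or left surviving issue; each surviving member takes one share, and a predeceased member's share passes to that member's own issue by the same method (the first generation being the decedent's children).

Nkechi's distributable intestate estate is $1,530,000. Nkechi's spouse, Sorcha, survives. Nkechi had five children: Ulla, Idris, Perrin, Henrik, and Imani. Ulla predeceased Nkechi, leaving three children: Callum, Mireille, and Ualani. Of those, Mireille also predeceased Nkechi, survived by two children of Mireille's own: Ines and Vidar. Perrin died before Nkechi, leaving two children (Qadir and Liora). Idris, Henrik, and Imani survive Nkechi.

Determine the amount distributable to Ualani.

Ualani receives $85,000.

The spouse counts as an additional share at the children's level, so there are 6 primary shares of $255,000. Sorcha takes one such share ($255,000).
The children's combined portion ($1,275,000) is divided into 5 shares of $255,000: Idris, Henrik, and Imani each take $255,000; Ulla's $255,000 share passes to Ulla's issue; Perrin's $255,000 share passes to Perrin's issue.
Ulla's share ($255,000) is divided into 3 shares of $85,000: Callum and Ualani each take $85,000; Mireille's $85,000 share passes to Mireille's issue.
Mireille's share ($85,000) is divided into 2 shares of $42,500: Ines and Vidar each take $42,500.
Perrin's share ($255,000) is divided into 2 shares of $127,500: Qadir and Liora each take $127,500.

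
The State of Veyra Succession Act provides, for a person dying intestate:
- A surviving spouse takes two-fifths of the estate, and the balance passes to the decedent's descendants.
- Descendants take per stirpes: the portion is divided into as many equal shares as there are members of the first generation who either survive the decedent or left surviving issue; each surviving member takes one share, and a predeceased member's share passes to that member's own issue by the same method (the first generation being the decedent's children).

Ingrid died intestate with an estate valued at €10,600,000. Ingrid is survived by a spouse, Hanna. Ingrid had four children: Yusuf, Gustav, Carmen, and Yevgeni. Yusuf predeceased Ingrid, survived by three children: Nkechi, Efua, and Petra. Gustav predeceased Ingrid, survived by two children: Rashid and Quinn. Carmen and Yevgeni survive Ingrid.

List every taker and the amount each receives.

Hanna takes two-fifths of €10,600,000 = €4,240,000. The remaining €6,360,000 passes to the descendants.
The descendants' portion (€6,360,000) is divided into 4 shares of €1,590,000: Carmen and Yevgeni each take €1,590,000; Yusuf's €1,590,000 share passes to Yusuf's issue; Gustav's €1,590,000 share passes to Gustav's issue.
Yusuf's share (€1,590,000) is divided into 3 shares of €530,000: Nkechi, Efua, and Petra each take €530,000.
Gustav's share (€1,590,000) is divided into 2 shares of €795,000: Rashid and Quinn each take €795,000.

Hanna: €4,240,000; Nkechi: €530,000; Efua: €530,000; Petra: €530,000; Rashid: €795,000; Quinn: €795,000; Carmen: €1,590,000; Yevgeni: €1,590,000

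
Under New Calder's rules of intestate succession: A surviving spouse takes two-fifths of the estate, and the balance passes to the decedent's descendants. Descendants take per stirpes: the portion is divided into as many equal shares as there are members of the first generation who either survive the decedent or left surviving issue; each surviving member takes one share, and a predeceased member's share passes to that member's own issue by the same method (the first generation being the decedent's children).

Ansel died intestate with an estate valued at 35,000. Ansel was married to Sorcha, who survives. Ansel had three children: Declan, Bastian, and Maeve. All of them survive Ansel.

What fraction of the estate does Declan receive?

Declan receives 1/5 of the estate.

Sorcha takes two-fifths of 35,000 = 14,000. The remaining 21,000 passes to the descendants.
The descendants' portion (21,000) is divided into 3 shares of 7,000: Declan, Bastian, and Maeve each take 7,000.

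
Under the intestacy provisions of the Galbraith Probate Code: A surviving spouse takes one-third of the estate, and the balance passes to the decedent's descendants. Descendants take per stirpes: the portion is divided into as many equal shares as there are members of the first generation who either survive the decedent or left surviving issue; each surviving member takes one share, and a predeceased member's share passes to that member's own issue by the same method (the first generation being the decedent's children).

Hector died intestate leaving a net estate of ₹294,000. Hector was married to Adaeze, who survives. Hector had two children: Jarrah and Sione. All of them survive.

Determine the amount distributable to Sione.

Adaeze takes one-third of ₹294,000 = ₹98,000. The remaining ₹196,000 passes to the descendants.
The descendants' portion (₹196,000) is divided into 2 shares of ₹98,000: Jarrah and Sione each take ₹98,000.

Sione receives ₹98,000.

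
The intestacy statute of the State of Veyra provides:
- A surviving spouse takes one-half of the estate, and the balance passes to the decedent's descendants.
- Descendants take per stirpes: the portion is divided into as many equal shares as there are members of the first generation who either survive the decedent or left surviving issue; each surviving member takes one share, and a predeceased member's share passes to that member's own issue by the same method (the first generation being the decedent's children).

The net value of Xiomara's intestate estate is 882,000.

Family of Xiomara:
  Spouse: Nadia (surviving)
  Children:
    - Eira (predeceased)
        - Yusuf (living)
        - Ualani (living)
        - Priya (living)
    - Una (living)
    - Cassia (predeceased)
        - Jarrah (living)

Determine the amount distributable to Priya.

Priya receives 49,000.

Nadia takes one-half of 882,000 = 441,000. The remaining 441,000 passes to the descendants.
The descendants' portion (441,000) is divided into 3 shares of 147,000: Una takes 147,000; Eira's 147,000 share passes to Eira's issue; Cassia's 147,000 share passes to Cassia's issue.
Eira's share (147,000) is divided into 3 shares of 49,000: Yusuf, Ualani, and Priya each take 49,000.
Cassia's share (147,000) passes entirely to Jarrah.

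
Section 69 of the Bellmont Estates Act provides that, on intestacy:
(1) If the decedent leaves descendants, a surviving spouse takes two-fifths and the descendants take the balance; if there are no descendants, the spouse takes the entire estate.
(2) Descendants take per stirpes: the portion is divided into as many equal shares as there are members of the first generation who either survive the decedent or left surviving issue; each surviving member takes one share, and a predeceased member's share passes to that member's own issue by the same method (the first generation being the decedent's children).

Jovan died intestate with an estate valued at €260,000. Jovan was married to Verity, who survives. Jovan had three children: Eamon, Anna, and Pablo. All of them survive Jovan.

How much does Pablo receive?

Pablo receives €52,000.

Verity takes two-fifths of €260,000 = €104,000. The remaining €156,000 passes to the descendants.
The descendants' portion (€156,000) is divided into 3 shares of €52,000: Eamon, Anna, and Pablo each take €52,000.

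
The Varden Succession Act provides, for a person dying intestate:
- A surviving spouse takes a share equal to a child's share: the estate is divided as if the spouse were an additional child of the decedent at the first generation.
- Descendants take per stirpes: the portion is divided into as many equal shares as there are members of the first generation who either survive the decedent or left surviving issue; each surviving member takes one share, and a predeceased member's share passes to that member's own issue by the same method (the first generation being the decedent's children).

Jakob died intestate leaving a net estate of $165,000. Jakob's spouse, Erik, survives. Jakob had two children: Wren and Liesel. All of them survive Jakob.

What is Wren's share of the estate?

Wren receives $55,000.

The spouse counts as an additional share at the children's level, so there are 3 primary shares of $55,000. Erik takes one such share ($55,000).
The children's combined portion ($110,000) is divided into 2 shares of $55,000: Wren and Liesel each take $55,000.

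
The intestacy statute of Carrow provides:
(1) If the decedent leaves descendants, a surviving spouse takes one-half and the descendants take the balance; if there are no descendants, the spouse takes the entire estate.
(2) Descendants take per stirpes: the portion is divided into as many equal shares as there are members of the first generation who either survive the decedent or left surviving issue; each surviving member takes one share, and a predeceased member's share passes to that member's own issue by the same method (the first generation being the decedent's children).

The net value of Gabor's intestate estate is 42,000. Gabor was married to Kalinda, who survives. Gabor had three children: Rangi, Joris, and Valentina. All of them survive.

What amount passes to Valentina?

Valentina receives 7,000.

Kalinda takes one-half of 42,000 = 21,000. The remaining 21,000 passes to the descendants.
The descendants' portion (21,000) is divided into 3 shares of 7,000: Rangi, Joris, and Valentina each take 7,000.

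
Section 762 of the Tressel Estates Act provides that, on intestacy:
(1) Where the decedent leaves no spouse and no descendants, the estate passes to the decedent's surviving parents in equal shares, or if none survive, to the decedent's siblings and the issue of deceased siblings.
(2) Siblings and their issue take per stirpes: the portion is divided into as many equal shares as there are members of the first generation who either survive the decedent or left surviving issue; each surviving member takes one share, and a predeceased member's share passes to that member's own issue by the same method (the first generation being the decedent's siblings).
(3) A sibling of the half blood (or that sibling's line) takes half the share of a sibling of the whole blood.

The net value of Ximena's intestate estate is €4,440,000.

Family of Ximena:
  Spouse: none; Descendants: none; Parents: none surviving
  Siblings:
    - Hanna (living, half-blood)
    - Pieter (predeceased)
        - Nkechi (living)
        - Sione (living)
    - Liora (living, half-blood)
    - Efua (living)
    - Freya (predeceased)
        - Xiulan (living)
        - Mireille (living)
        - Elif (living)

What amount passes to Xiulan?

Xiulan receives €370,000.

The entire €4,440,000 passes to the siblings and their issue.
Counting each half-blood sibling's line as half a unit, there are 4 units in €4,440,000, so one unit is €1,110,000. Whole-blood lines (Pieter, Efua, and Freya) take €1,110,000 each; half-blood lines (Hanna and Liora) take €555,000 each.
Pieter's share (€1,110,000) is divided into 2 shares of €555,000: Nkechi and Sione each take €555,000.
Freya's share (€1,110,000) is divided into 3 shares of €370,000: Xiulan, Mireille, and Elif each take €370,000.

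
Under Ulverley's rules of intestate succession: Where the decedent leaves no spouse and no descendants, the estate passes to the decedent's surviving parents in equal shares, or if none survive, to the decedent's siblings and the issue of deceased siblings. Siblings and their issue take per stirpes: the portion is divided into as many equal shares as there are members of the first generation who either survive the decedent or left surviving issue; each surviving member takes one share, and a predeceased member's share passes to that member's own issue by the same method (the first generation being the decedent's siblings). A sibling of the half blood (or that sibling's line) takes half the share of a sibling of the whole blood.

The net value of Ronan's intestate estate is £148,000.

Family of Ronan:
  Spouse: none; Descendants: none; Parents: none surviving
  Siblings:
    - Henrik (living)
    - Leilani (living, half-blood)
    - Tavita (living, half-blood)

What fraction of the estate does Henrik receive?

The entire £148,000 passes to the siblings and their issue.
Counting each half-blood sibling's line as half a unit, there are 2 units in £148,000, so one unit is £74,000. Whole-blood lines (Henrik) take £74,000 each; half-blood lines (Leilani and Tavita) take £37,000 each.

Henrik receives 1/2 of the estate.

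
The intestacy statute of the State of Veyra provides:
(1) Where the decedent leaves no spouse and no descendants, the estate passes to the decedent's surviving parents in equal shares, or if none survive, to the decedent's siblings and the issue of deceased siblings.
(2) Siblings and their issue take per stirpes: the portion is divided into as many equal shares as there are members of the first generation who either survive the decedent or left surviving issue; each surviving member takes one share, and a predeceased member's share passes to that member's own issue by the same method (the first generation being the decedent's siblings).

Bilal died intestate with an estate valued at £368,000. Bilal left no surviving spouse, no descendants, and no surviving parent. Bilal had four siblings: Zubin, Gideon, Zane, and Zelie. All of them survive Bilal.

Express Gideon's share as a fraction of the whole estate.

Gideon receives 1/4 of the estate.

The entire £368,000 passes to the siblings and their issue.
That amount (£368,000) is divided into 4 shares of £92,000: Zubin, Gideon, Zane, and Zelie each take £92,000.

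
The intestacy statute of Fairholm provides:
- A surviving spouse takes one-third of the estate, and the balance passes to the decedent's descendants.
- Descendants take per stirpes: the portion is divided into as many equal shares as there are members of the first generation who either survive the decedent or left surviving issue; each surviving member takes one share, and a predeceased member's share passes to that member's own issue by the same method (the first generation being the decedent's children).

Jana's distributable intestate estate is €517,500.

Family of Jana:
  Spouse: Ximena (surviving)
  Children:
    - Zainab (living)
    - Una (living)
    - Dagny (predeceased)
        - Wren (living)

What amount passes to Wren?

Ximena takes one-third of €517,500 = €172,500. The remaining €345,000 passes to the descendants.
The descendants' portion (€345,000) is divided into 3 shares of €115,000: Zainab and Una each take €115,000; Dagny's €115,000 share passes to Dagny's issue.
Dagny's share (€115,000) passes entirely to Wren.

Wren receives €115,000.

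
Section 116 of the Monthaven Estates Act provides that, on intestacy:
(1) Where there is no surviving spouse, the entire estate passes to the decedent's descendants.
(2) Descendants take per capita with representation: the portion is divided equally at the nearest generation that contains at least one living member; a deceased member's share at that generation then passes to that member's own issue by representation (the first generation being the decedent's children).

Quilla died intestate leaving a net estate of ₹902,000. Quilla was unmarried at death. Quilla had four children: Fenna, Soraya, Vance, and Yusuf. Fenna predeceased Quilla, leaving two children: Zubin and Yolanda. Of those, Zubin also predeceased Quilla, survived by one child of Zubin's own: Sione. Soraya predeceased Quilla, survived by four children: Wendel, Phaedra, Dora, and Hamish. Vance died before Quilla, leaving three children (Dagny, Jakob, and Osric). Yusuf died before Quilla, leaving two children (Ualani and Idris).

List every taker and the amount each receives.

The entire ₹902,000 passes to the descendants.
No child survives, so the initial division is made at the grandchildren's generation.
That amount (₹902,000) is divided into 11 shares of ₹82,000: Yolanda, Wendel, Phaedra, Dora, Hamish, Dagny, Jakob, Osric, Ualani, and Idris each take ₹82,000; Zubin's ₹82,000 share passes to Zubin's issue.
Zubin's share (₹82,000) passes entirely to Sione.

Sione: ₹82,000; Yolanda: ₹82,000; Wendel: ₹82,000; Phaedra: ₹82,000; Dora: ₹82,000; Hamish: ₹82,000; Dagny: ₹82,000; Jakob: ₹82,000; Osric: ₹82,000; Ualani: ₹82,000; Idris: ₹82,000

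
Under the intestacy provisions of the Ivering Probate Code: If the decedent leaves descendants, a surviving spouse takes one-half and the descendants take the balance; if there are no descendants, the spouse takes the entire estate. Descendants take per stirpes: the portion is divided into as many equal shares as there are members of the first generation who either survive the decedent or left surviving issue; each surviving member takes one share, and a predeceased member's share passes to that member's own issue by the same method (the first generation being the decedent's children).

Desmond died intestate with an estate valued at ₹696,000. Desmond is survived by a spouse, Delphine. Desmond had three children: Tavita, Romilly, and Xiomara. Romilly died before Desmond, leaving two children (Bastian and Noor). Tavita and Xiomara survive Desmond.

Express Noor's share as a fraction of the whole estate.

Delphine takes one-half of ₹696,000 = ₹348,000. The remaining ₹348,000 passes to the descendants.
The descendants' portion (₹348,000) is divided into 3 shares of ₹116,000: Tavita and Xiomara each take ₹116,000; Romilly's ₹116,000 share passes to Romilly's issue.
Romilly's share (₹116,000) is divided into 2 shares of ₹58,000: Bastian and Noor each take ₹58,000.

Noor receives 1/12 of the estate.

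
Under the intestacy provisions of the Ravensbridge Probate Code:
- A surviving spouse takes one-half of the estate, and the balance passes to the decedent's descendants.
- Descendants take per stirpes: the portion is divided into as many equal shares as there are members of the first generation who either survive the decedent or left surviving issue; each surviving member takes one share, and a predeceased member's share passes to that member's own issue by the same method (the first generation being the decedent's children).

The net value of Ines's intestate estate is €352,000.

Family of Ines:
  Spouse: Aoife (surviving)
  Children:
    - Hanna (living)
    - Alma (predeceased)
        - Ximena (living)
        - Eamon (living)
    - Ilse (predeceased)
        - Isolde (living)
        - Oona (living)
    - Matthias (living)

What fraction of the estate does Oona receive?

Aoife takes one-half of €352,000 = €176,000. The remaining €176,000 passes to the descendants.
The descendants' portion (€176,000) is divided into 4 shares of €44,000: Hanna and Matthias each take €44,000; Alma's €44,000 share passes to Alma's issue; Ilse's €44,000 share passes to Ilse's issue.
Alma's share (€44,000) is divided into 2 shares of €22,000: Ximena and Eamon each take €22,000.
Ilse's share (€44,000) is divided into 2 shares of €22,000: Isolde and Oona each take €22,000.

Oona receives 1/16 of the estate.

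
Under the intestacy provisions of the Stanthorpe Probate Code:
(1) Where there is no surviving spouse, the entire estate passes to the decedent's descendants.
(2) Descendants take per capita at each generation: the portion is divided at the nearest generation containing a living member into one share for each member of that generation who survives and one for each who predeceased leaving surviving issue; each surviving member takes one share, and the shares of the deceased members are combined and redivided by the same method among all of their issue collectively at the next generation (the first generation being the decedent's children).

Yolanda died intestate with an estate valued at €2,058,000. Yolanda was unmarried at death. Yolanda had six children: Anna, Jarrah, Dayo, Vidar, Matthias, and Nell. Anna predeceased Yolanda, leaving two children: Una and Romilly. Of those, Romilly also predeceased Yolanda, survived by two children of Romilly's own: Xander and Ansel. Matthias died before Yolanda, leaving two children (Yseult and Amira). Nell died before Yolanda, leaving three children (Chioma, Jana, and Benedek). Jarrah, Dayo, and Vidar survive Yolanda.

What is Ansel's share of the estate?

The entire €2,058,000 passes to the descendants.
That amount (€2,058,000) is divided at the children's generation into 6 shares of €343,000. Jarrah, Dayo, and Vidar each take €343,000. The 3 shares of the deceased (Anna, Matthias, and Nell) are combined into a pool of €1,029,000.
That pool (€1,029,000) is divided at the grandchildren's generation into 7 shares of €147,000. Una, Yseult, Amira, Chioma, Jana, and Benedek each take €147,000. The remaining share for the deceased Romilly (€147,000) is carried to the next generation.
That pool (€147,000) is divided at the great-grandchildren's generation equally among Xander and Ansel: €73,500 each.

Ansel receives €73,500.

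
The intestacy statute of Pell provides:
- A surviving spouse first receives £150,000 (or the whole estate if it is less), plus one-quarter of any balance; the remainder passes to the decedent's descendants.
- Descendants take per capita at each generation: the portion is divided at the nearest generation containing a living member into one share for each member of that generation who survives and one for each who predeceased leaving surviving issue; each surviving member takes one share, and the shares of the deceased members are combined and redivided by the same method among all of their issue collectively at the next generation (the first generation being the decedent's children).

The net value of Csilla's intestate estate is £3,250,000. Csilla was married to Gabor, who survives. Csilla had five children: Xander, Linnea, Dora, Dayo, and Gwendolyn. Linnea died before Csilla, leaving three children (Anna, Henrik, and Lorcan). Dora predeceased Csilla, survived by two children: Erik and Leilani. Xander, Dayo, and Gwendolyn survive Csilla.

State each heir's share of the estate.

Gabor first takes £150,000, leaving a balance of £3,100,000. Gabor then takes one-quarter of the balance (£775,000), for a total of £925,000. The remaining £2,325,000 passes to the descendants.
The descendants' portion (£2,325,000) is divided at the children's generation into 5 shares of £465,000. Xander, Dayo, and Gwendolyn each take £465,000. The 2 shares of the deceased (Linnea and Dora) are combined into a pool of £930,000.
That pool (£930,000) is divided at the grandchildren's generation equally among Anna, Henrik, Lorcan, Erik, and Leilani: £186,000 each.

Gabor: £925,000; Xander: £465,000; Anna: £186,000; Henrik: £186,000; Lorcan: £186,000; Erik: £186,000; Leilani: £186,000; Dayo: £465,000; Gwendolyn: £465,000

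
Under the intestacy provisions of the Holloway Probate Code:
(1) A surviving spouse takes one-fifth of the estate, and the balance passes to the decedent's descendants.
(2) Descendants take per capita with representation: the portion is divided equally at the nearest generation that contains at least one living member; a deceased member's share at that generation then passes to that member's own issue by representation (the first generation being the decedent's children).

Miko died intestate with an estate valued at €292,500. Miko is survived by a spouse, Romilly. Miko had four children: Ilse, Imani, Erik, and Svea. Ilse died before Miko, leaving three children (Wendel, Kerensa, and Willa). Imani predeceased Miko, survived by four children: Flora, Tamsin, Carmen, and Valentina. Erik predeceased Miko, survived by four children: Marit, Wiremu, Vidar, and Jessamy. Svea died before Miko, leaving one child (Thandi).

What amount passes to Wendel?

Wendel receives €19,500.

Romilly takes one-fifth of €292,500 = €58,500. The remaining €234,000 passes to the descendants.
No child survives, so the initial division is made at the grandchildren's generation.
The descendants' portion (€234,000) is divided into 12 shares of €19,500: Wendel, Kerensa, Willa, Flora, Tamsin, Carmen, Valentina, Marit, Wiremu, Vidar, Jessamy, and Thandi each take €19,500.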